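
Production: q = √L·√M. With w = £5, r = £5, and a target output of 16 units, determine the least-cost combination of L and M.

L* = 16, M* = 16

Cost minimization requires the marginal rate of technical substitution to equal the input-price ratio: MP_L/MP_M = w/r.
Here MP_L/MP_M = (1/2)·(M/L)/(1/2) = (M/L). Setting this equal to 5/5 = 1 gives M = L.
Substituting into q = 16: L^(1/2)·(L)^(1/2) = 16.
Solving, L = 16 and M = 16.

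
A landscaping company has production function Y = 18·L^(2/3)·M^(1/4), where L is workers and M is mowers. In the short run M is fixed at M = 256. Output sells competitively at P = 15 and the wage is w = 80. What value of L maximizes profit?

With M = 256, MP_L = (2/3)·18·L^(-1/3)·256^(1/4) = 48·L^(-1/3).
Profit maximization for a price taker requires P·MP_L = w: 15·48·L^(-1/3) = 80.
So L^(-1/3) = 1/9, which gives L = 729.

L* = 729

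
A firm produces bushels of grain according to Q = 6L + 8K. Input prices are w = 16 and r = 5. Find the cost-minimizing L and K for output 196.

The inputs are perfect substitutes, so the firm uses whichever has the lower cost per unit of output.
Cost per unit of output via L is w/6 = 8/3; via K it is r/8 = 0.625. K is cheaper.
Producing Q = 196 with K alone: L = 0, K = 24.5.

L* = 0, K* = 24.5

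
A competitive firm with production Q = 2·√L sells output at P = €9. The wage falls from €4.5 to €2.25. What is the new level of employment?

L* = 16

From P·MP_L = w with MP_L = L^(-1/2), the labor demand is L(w) = (9/w)^(2).
At w = 4.5: L = 4. At w = 2.25: L = 16.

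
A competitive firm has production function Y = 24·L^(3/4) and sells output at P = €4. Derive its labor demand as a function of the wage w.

MP_L = (3/4)·24·L^(-1/4) = 18·L^(-1/4).
Setting P·MP_L = w: 72·L^(-1/4) = w.
Solving for L: L^(-1/4) = w/72, so L = (72/w)^(4).

L(w) = (72/w)^(4)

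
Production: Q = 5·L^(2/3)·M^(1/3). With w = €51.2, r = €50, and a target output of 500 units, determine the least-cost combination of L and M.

Cost minimization requires the marginal rate of technical substitution to equal the input-price ratio: MP_L/MP_M = w/r.
Here MP_L/MP_M = (2/3)·(M/L)/(1/3) = 2·(M/L). Setting this equal to 51.2/50 = 1.024 gives M = 0.512L.
Substituting into Q = 500: 5·L^(2/3)·(0.512L)^(1/3) = 500.
Solving, L = 125 and M = 64.

L* = 125, M* = 64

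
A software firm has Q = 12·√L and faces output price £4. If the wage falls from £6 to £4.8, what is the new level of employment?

From P·MP_L = w with MP_L = 6·L^(-1/2), the labor demand is L(w) = (24/w)^(2).
At w = 6: L = 16. At w = 4.8: L = 25.

L* = 25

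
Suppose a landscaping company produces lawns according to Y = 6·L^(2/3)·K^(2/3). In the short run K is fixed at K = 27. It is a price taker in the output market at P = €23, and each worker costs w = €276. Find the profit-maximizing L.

L* = 27

With K = 27, MP_L = (2/3)·6·L^(-1/3)·27^(2/3) = 36·L^(-1/3).
Profit maximization for a price taker requires P·MP_L = w: 23·36·L^(-1/3) = 276.
So L^(-1/3) = 1/3, which gives L = 27.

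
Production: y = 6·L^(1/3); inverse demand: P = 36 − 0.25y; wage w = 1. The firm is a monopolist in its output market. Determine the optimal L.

Marginal revenue from the inverse demand is MR = 36 − 0.5y.
The marginal product is MP_L = 2·L^(-2/3).
A monopolist hires until marginal revenue product equals the wage: MR·MP_L = w.
At L, y = 6·L^(1/3). Substituting and solving: (36 − 3·L^(1/3))·2·L^(-2/3) = 1 gives L = 216.

L* = 216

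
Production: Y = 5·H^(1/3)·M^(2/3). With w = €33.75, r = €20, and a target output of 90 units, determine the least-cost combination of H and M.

Cost minimization requires the marginal rate of technical substitution to equal the input-price ratio: MP_H/MP_M = w/r.
Here MP_H/MP_M = (1/3)·(M/H)/(2/3) = 0.5·(M/H). Setting this equal to 33.75/20 = 1.6875 gives M = 3.375H.
Substituting into Y = 90: 5·H^(1/3)·(3.375H)^(2/3) = 90.
Solving, H = 8 and M = 27.

H* = 8, M* = 27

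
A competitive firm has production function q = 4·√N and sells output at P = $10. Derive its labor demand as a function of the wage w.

MP_N = (1/2)·4·N^(-1/2) = 2·N^(-1/2).
Setting P·MP_N = w: 20·N^(-1/2) = w.
Solving for N: N^(-1/2) = w/20, so N = (20/w)^(2).

N(w) = 400/w²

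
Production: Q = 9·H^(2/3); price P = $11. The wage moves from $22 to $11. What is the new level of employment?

H* = 216

From P·MP_H = w with MP_H = 6·H^(-1/3), the labor demand is H(w) = (66/w)^(3).
At w = 22: H = 27. At w = 11: H = 216.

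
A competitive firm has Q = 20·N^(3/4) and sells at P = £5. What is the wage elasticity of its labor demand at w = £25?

MP_N = (3/4)·20·N^(-1/4), so P·MP_N = w gives 75·N^(-1/4) = w.
Solving, N(w) = (75/w)^(4). This is a constant-elasticity form: N ∝ w^(−4), so ε = −4.

ε = -4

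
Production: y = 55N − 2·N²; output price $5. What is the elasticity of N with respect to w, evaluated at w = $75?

From P·MP_N = w with MP_N = 55 − 4N, labor demand is N(w) = (55 − w/5)/4.
dN/dw = −1/(20) = -0.05.
At w = 75, N = 10, so ε = (dN/dw)·(w/N) = (-0.05)·(75/10) = -0.375.

ε = -0.375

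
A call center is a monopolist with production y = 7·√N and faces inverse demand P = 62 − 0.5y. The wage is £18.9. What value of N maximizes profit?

Marginal revenue from the inverse demand is MR = 62 − y.
The marginal product is MP_N = 3.5·N^(-1/2).
A monopolist hires until marginal revenue product equals the wage: MR·MP_N = w.
At N, y = 7·√N. Substituting and solving: (62 − 7·√N)·3.5·N^(-1/2) = 18.9 gives N = 25.

N* = 25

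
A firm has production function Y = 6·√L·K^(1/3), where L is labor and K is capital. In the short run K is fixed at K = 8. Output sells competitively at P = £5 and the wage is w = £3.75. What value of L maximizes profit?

L* = 64

With K = 8, MP_L = (1/2)·6·L^(-1/2)·8^(1/3) = 6·L^(-1/2).
Profit maximization for a price taker requires P·MP_L = w: 5·6·L^(-1/2) = 3.75.
So L^(-1/2) = 0.125, which gives L = 64.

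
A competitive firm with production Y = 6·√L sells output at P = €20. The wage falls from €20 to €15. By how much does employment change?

ΔL = 7

From P·MP_L = w with MP_L = 3·L^(-1/2), the labor demand is L(w) = (60/w)^(2).
At w = 20: L = 9. At w = 15: L = 16.
ΔL = 16 − 9 = 7.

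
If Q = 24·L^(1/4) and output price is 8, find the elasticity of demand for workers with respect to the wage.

MP_L = (1/4)·24·L^(-3/4), so P·MP_L = w gives 48·L^(-3/4) = w.
Solving, L(w) = (48/w)^(4/3). This is a constant-elasticity form: L ∝ w^(−4/3), so ε = −4/3.

ε = -4/3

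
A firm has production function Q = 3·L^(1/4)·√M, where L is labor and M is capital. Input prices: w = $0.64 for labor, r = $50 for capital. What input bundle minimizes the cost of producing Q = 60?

L* = 625, M* = 16

Cost minimization requires the marginal rate of technical substitution to equal the input-price ratio: MP_L/MP_M = w/r.
Here MP_L/MP_M = (1/4)·(M/L)/(1/2) = 0.5·(M/L). Setting this equal to 0.64/50 = 0.0128 gives M = 0.0256L.
Substituting into Q = 60: 3·L^(1/4)·(0.0256L)^(1/2) = 60.
Solving, L = 625 and M = 16.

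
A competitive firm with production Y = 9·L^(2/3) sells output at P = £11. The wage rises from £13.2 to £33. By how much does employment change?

ΔL = -117

From P·MP_L = w with MP_L = 6·L^(-1/3), the labor demand is L(w) = (66/w)^(3).
At w = 13.2: L = 125. At w = 33: L = 8.
ΔL = 8 − 125 = -117.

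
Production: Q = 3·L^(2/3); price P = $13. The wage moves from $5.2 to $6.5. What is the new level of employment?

From P·MP_L = w with MP_L = 2·L^(-1/3), the labor demand is L(w) = (26/w)^(3).
At w = 5.2: L = 125. At w = 6.5: L = 64.

L* = 64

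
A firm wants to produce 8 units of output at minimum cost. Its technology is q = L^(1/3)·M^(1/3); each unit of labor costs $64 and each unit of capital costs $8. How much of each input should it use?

L* = 8, M* = 64

Cost minimization requires the marginal rate of technical substitution to equal the input-price ratio: MP_L/MP_M = w/r.
Here MP_L/MP_M = (1/3)·(M/L)/(1/3) = (M/L). Setting this equal to 64/8 = 8 gives M = 8L.
Substituting into q = 8: L^(1/3)·(8L)^(1/3) = 8.
Solving, L = 8 and M = 64.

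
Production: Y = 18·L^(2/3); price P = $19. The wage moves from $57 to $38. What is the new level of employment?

L* = 216

From P·MP_L = w with MP_L = 12·L^(-1/3), the labor demand is L(w) = (228/w)^(3).
At w = 57: L = 64. At w = 38: L = 216.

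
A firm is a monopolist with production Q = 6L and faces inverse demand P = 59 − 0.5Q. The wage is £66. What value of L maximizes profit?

Marginal revenue from the inverse demand is MR = 59 − Q.
The marginal product is MP_L = 6.
A monopolist hires until marginal revenue product equals the wage: MR·MP_L = w.
(59 − 6L)·6 = 66, so L = 8.

L* = 8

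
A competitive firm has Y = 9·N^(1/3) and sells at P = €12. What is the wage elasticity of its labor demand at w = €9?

MP_N = (1/3)·9·N^(-2/3), so P·MP_N = w gives 36·N^(-2/3) = w.
Solving, N(w) = (36/w)^(3/2). This is a constant-elasticity form: N ∝ w^(−3/2), so ε = −3/2.

ε = -1.5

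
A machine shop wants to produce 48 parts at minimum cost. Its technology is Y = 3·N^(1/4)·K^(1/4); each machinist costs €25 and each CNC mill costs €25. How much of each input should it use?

Cost minimization requires the marginal rate of technical substitution to equal the input-price ratio: MP_N/MP_K = w/r.
Here MP_N/MP_K = (1/4)·(K/N)/(1/4) = (K/N). Setting this equal to 25/25 = 1 gives K = N.
Substituting into Y = 48: 3·N^(1/4)·(N)^(1/4) = 48.
Solving, N = 256 and K = 256.

N* = 256, K* = 256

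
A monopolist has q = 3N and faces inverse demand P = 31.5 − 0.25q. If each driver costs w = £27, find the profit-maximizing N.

N* = 15

Marginal revenue from the inverse demand is MR = 31.5 − 0.5q.
The marginal product is MP_N = 3.
A monopolist hires until marginal revenue product equals the wage: MR·MP_N = w.
(31.5 − 1.5N)·3 = 27, so N = 15.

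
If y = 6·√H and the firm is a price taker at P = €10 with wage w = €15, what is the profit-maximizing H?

MP_H = (1/2)·6·H^(-1/2) = 3·H^(-1/2).
Profit maximization for a price taker requires P·MP_H = w: 10·3·H^(-1/2) = 15.
So H^(-1/2) = 0.5, which gives H = 4.

H* = 4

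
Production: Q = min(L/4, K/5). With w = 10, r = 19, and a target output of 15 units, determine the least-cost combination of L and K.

L* = 60, K* = 75

With a fixed-proportions technology, the cost-minimizing bundle uses no slack in either input: L/4 = K/5 = Q.
So L = 4·15 = 60 and K = 5·15 = 75.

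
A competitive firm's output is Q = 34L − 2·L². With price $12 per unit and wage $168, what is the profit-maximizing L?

L* = 5

The marginal product of L is MP_L = 34 − 4L.
A price-taking firm hires until the value of the marginal product equals the wage: P·MP_L = w, so 12·(34 − 4L) = 168.
Then 34 − 4L = 14, giving L = 5.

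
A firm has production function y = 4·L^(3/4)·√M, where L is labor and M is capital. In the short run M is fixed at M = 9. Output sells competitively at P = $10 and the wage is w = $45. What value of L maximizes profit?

With M = 9, MP_L = (3/4)·4·L^(-1/4)·9^(1/2) = 9·L^(-1/4).
Profit maximization for a price taker requires P·MP_L = w: 10·9·L^(-1/4) = 45.
So L^(-1/4) = 0.5, which gives L = 16.

L* = 16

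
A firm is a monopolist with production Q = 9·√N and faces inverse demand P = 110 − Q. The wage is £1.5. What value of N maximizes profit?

N* = 36

Marginal revenue from the inverse demand is MR = 110 − 2Q.
The marginal product is MP_N = 4.5·N^(-1/2).
A monopolist hires until marginal revenue product equals the wage: MR·MP_N = w.
At N, Q = 9·√N. Substituting and solving: (110 − 18·√N)·4.5·N^(-1/2) = 1.5 gives N = 36.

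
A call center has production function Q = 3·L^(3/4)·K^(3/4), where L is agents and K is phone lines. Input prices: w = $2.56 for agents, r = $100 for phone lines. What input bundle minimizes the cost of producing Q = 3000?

L* = 625, K* = 16

Cost minimization requires the marginal rate of technical substitution to equal the input-price ratio: MP_L/MP_K = w/r.
Here MP_L/MP_K = (3/4)·(K/L)/(3/4) = (K/L). Setting this equal to 2.56/100 = 0.0256 gives K = 0.0256L.
Substituting into Q = 3000: 3·L^(3/4)·(0.0256L)^(3/4) = 3000.
Solving, L = 625 and K = 16.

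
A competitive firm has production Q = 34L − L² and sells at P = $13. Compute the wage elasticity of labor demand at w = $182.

ε = -0.7

From P·MP_L = w with MP_L = 34 − 2L, labor demand is L(w) = (34 − w/13)/2.
dL/dw = −1/(26) = -1/26.
At w = 182, L = 10, so ε = (dL/dw)·(w/L) = (-1/26)·(182/10) = -0.7.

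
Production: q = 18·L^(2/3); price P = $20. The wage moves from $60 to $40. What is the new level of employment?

L* = 216

From P·MP_L = w with MP_L = 12·L^(-1/3), the labor demand is L(w) = (240/w)^(3).
At w = 60: L = 64. At w = 40: L = 216.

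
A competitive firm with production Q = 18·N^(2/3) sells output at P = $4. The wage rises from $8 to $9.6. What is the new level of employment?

From P·MP_N = w with MP_N = 12·N^(-1/3), the labor demand is N(w) = (48/w)^(3).
At w = 8: N = 216. At w = 9.6: N = 125.

N* = 125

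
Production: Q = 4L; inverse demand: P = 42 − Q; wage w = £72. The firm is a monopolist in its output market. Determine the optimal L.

Marginal revenue from the inverse demand is MR = 42 − 2Q.
The marginal product is MP_L = 4.
A monopolist hires until marginal revenue product equals the wage: MR·MP_L = w.
(42 − 8L)·4 = 72, so L = 3.

L* = 3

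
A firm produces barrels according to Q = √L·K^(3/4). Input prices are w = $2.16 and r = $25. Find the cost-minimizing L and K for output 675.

L* = 625, K* = 81

Cost minimization requires the marginal rate of technical substitution to equal the input-price ratio: MP_L/MP_K = w/r.
Here MP_L/MP_K = (1/2)·(K/L)/(3/4) = (2/3)·(K/L). Setting this equal to 2.16/25 = 0.0864 gives K = 0.1296L.
Substituting into Q = 675: L^(1/2)·(0.1296L)^(3/4) = 675.
Solving, L = 625 and K = 81.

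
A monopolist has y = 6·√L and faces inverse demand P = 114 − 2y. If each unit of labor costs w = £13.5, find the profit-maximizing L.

Marginal revenue from the inverse demand is MR = 114 − 4y.
The marginal product is MP_L = 3·L^(-1/2).
A monopolist hires until marginal revenue product equals the wage: MR·MP_L = w.
At L, y = 6·√L. Substituting and solving: (114 − 24·√L)·3·L^(-1/2) = 13.5 gives L = 16.

L* = 16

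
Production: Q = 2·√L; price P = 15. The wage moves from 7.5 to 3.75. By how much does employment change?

ΔL = 12

From P·MP_L = w with MP_L = L^(-1/2), the labor demand is L(w) = (15/w)^(2).
At w = 7.5: L = 4. At w = 3.75: L = 16.
ΔL = 16 − 4 = 12.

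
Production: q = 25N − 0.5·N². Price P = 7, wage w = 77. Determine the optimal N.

The marginal product of N is MP_N = 25 − N.
A price-taking firm hires until the value of the marginal product equals the wage: P·MP_N = w, so 7·(25 − N) = 77.
Then 25 − N = 11, giving N = 14.

N* = 14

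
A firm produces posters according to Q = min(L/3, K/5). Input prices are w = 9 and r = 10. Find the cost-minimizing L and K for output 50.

L* = 150, K* = 250

With a fixed-proportions technology, the cost-minimizing bundle uses no slack in either input: L/3 = K/5 = Q.
So L = 3·50 = 150 and K = 5·50 = 250.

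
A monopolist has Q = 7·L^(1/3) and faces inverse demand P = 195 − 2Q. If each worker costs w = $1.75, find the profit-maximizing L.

L* = 216

Marginal revenue from the inverse demand is MR = 195 − 4Q.
The marginal product is MP_L = (7/3)·L^(-2/3).
A monopolist hires until marginal revenue product equals the wage: MR·MP_L = w.
At L, Q = 7·L^(1/3). Substituting and solving: (195 − 28·L^(1/3))·(7/3)·L^(-2/3) = 1.75 gives L = 216.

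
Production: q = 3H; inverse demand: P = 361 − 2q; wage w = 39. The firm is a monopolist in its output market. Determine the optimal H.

Marginal revenue from the inverse demand is MR = 361 − 4q.
The marginal product is MP_H = 3.
A monopolist hires until marginal revenue product equals the wage: MR·MP_H = w.
(361 − 12H)·3 = 39, so H = 29.

H* = 29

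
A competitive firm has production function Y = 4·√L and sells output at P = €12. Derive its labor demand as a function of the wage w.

L(w) = 576/w²

MP_L = (1/2)·4·L^(-1/2) = 2·L^(-1/2).
Setting P·MP_L = w: 24·L^(-1/2) = w.
Solving for L: L^(-1/2) = w/24, so L = (24/w)^(2).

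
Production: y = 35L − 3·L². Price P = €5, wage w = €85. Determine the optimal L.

The marginal product of L is MP_L = 35 − 6L.
A price-taking firm hires until the value of the marginal product equals the wage: P·MP_L = w, so 5·(35 − 6L) = 85.
Then 35 − 6L = 17, giving L = 3.

L* = 3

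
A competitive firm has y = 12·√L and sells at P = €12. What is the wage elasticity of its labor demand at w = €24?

MP_L = (1/2)·12·L^(-1/2), so P·MP_L = w gives 72·L^(-1/2) = w.
Solving, L(w) = (72/w)^(2). This is a constant-elasticity form: L ∝ w^(−2), so ε = −2.

ε = -2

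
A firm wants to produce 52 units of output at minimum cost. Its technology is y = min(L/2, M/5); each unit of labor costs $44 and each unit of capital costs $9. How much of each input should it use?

With a fixed-proportions technology, the cost-minimizing bundle uses no slack in either input: L/2 = M/5 = y.
So L = 2·52 = 104 and M = 5·52 = 260.

L* = 104, M* = 260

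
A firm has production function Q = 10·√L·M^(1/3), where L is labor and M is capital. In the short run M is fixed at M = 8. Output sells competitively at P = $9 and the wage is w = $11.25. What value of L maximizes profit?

L* = 64

With M = 8, MP_L = (1/2)·10·L^(-1/2)·8^(1/3) = 10·L^(-1/2).
Profit maximization for a price taker requires P·MP_L = w: 9·10·L^(-1/2) = 11.25.
So L^(-1/2) = 0.125, which gives L = 64.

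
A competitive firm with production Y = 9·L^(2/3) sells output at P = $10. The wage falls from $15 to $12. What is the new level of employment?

L* = 125

From P·MP_L = w with MP_L = 6·L^(-1/3), the labor demand is L(w) = (60/w)^(3).
At w = 15: L = 64. At w = 12: L = 125.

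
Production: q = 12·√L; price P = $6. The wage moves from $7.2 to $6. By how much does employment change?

From P·MP_L = w with MP_L = 6·L^(-1/2), the labor demand is L(w) = (36/w)^(2).
At w = 7.2: L = 25. At w = 6: L = 36.
ΔL = 36 − 25 = 11.

ΔL = 11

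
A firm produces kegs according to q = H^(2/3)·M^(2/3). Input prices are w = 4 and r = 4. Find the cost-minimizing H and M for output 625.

Cost minimization requires the marginal rate of technical substitution to equal the input-price ratio: MP_H/MP_M = w/r.
Here MP_H/MP_M = (2/3)·(M/H)/(2/3) = (M/H). Setting this equal to 4/4 = 1 gives M = H.
Substituting into q = 625: H^(2/3)·(H)^(2/3) = 625.
Solving, H = 125 and M = 125.

H* = 125, M* = 125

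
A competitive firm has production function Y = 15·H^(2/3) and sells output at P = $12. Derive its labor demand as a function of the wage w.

MP_H = (2/3)·15·H^(-1/3) = 10·H^(-1/3).
Setting P·MP_H = w: 120·H^(-1/3) = w.
Solving for H: H^(-1/3) = w/120, so H = (120/w)^(3).

H(w) = 1728000/w³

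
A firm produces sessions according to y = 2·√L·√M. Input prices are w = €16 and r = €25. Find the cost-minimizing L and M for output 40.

L* = 25, M* = 16

Cost minimization requires the marginal rate of technical substitution to equal the input-price ratio: MP_L/MP_M = w/r.
Here MP_L/MP_M = (1/2)·(M/L)/(1/2) = (M/L). Setting this equal to 16/25 = 0.64 gives M = 0.64L.
Substituting into y = 40: 2·L^(1/2)·(0.64L)^(1/2) = 40.
Solving, L = 25 and M = 16.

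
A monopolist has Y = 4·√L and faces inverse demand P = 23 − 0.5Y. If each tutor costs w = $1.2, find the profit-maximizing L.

Marginal revenue from the inverse demand is MR = 23 − Y.
The marginal product is MP_L = 2·L^(-1/2).
A monopolist hires until marginal revenue product equals the wage: MR·MP_L = w.
At L, Y = 4·√L. Substituting and solving: (23 − 4·√L)·2·L^(-1/2) = 1.2 gives L = 25.

L* = 25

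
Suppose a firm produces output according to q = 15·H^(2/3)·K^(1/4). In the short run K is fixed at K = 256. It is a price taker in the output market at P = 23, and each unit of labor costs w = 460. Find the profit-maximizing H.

With K = 256, MP_H = (2/3)·15·H^(-1/3)·256^(1/4) = 40·H^(-1/3).
Profit maximization for a price taker requires P·MP_H = w: 23·40·H^(-1/3) = 460.
So H^(-1/3) = 0.5, which gives H = 8.

H* = 8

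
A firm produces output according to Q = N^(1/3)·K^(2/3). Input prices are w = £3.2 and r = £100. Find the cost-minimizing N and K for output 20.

N* = 125, K* = 8

Cost minimization requires the marginal rate of technical substitution to equal the input-price ratio: MP_N/MP_K = w/r.
Here MP_N/MP_K = (1/3)·(K/N)/(2/3) = 0.5·(K/N). Setting this equal to 3.2/100 = 0.032 gives K = 0.064N.
Substituting into Q = 20: N^(1/3)·(0.064N)^(2/3) = 20.
Solving, N = 125 and K = 8.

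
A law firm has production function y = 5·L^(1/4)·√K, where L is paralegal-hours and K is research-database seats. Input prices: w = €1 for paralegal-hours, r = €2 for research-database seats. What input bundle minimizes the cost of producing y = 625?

L* = 625, K* = 625

Cost minimization requires the marginal rate of technical substitution to equal the input-price ratio: MP_L/MP_K = w/r.
Here MP_L/MP_K = (1/4)·(K/L)/(1/2) = 0.5·(K/L). Setting this equal to 1/2 = 0.5 gives K = L.
Substituting into y = 625: 5·L^(1/4)·(L)^(1/2) = 625.
Solving, L = 625 and K = 625.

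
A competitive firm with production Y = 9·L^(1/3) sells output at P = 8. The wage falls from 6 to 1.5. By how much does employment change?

ΔL = 56

From P·MP_L = w with MP_L = 3·L^(-2/3), the labor demand is L(w) = (24/w)^(3/2).
At w = 6: L = 8. At w = 1.5: L = 64.
ΔL = 64 − 8 = 56.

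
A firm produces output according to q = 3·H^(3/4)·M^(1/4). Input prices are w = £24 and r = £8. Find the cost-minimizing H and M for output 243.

H* = 81, M* = 81

Cost minimization requires the marginal rate of technical substitution to equal the input-price ratio: MP_H/MP_M = w/r.
Here MP_H/MP_M = (3/4)·(M/H)/(1/4) = 3·(M/H). Setting this equal to 24/8 = 3 gives M = H.
Substituting into q = 243: 3·H^(3/4)·(H)^(1/4) = 243.
Solving, H = 81 and M = 81.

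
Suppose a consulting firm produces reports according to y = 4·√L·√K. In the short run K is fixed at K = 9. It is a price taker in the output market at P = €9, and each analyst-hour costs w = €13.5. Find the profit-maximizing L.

With K = 9, MP_L = (1/2)·4·L^(-1/2)·9^(1/2) = 6·L^(-1/2).
Profit maximization for a price taker requires P·MP_L = w: 9·6·L^(-1/2) = 13.5.
So L^(-1/2) = 0.25, which gives L = 16.

L* = 16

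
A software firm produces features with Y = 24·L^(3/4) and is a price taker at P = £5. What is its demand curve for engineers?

MP_L = (3/4)·24·L^(-1/4) = 18·L^(-1/4).
Setting P·MP_L = w: 90·L^(-1/4) = w.
Solving for L: L^(-1/4) = w/90, so L = (90/w)^(4).

L(w) = (90/w)^(4)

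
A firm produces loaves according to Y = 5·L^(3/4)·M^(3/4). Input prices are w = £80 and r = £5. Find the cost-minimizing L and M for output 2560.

L* = 16, M* = 256

Cost minimization requires the marginal rate of technical substitution to equal the input-price ratio: MP_L/MP_M = w/r.
Here MP_L/MP_M = (3/4)·(M/L)/(3/4) = (M/L). Setting this equal to 80/5 = 16 gives M = 16L.
Substituting into Y = 2560: 5·L^(3/4)·(16L)^(3/4) = 2560.
Solving, L = 16 and M = 256.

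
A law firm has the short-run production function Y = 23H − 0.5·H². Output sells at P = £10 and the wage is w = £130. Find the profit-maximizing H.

The marginal product of H is MP_H = 23 − H.
A price-taking firm hires until the value of the marginal product equals the wage: P·MP_H = w, so 10·(23 − H) = 130.
Then 23 − H = 13, giving H = 10.

H* = 10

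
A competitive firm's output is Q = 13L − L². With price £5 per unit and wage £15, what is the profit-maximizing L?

The marginal product of L is MP_L = 13 − 2L.
A price-taking firm hires until the value of the marginal product equals the wage: P·MP_L = w, so 5·(13 − 2L) = 15.
Then 13 − 2L = 3, giving L = 5.

L* = 5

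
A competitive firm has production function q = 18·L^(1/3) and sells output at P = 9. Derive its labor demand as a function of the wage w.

L(w) = (54/w)^(3/2)

MP_L = (1/3)·18·L^(-2/3) = 6·L^(-2/3).
Setting P·MP_L = w: 54·L^(-2/3) = w.
Solving for L: L^(-2/3) = w/54, so L = (54/w)^(3/2).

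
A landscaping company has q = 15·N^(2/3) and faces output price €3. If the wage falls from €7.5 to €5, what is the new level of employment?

N* = 216

From P·MP_N = w with MP_N = 10·N^(-1/3), the labor demand is N(w) = (30/w)^(3).
At w = 7.5: N = 64. At w = 5: N = 216.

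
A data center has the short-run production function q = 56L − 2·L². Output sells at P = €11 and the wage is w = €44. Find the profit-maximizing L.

L* = 13

The marginal product of L is MP_L = 56 − 4L.
A price-taking firm hires until the value of the marginal product equals the wage: P·MP_L = w, so 11·(56 − 4L) = 44.
Then 56 − 4L = 4, giving L = 13.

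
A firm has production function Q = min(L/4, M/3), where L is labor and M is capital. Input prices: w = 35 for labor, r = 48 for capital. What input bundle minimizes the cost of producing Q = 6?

With a fixed-proportions technology, the cost-minimizing bundle uses no slack in either input: L/4 = M/3 = Q.
So L = 4·6 = 24 and M = 3·6 = 18.

L* = 24, M* = 18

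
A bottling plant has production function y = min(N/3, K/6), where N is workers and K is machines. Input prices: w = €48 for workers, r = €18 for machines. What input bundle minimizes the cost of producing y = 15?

N* = 45, K* = 90

With a fixed-proportions technology, the cost-minimizing bundle uses no slack in either input: N/3 = K/6 = y.
So N = 3·15 = 45 and K = 6·15 = 90.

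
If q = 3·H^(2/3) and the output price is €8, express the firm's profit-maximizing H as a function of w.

MP_H = (2/3)·3·H^(-1/3) = 2·H^(-1/3).
Setting P·MP_H = w: 16·H^(-1/3) = w.
Solving for H: H^(-1/3) = w/16, so H = (16/w)^(3).

H(w) = 4096/w³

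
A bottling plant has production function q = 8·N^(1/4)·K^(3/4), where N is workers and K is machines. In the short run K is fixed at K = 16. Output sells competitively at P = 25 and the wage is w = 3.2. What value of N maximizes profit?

With K = 16, MP_N = (1/4)·8·N^(-3/4)·16^(3/4) = 16·N^(-3/4).
Profit maximization for a price taker requires P·MP_N = w: 25·16·N^(-3/4) = 3.2.
So N^(-3/4) = 0.008, which gives N = 625.

N* = 625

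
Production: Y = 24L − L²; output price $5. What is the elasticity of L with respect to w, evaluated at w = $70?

ε = -1.4

From P·MP_L = w with MP_L = 24 − 2L, labor demand is L(w) = (24 − w/5)/2.
dL/dw = −1/(10) = -0.1.
At w = 70, L = 5, so ε = (dL/dw)·(w/L) = (-0.1)·(70/5) = -1.4.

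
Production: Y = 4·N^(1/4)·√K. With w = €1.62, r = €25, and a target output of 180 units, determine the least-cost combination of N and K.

N* = 625, K* = 81

Cost minimization requires the marginal rate of technical substitution to equal the input-price ratio: MP_N/MP_K = w/r.
Here MP_N/MP_K = (1/4)·(K/N)/(1/2) = 0.5·(K/N). Setting this equal to 1.62/25 = 0.0648 gives K = 0.1296N.
Substituting into Y = 180: 4·N^(1/4)·(0.1296N)^(1/2) = 180.
Solving, N = 625 and K = 81.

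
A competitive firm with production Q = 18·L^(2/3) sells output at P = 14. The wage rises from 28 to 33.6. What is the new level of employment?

L* = 125

From P·MP_L = w with MP_L = 12·L^(-1/3), the labor demand is L(w) = (168/w)^(3).
At w = 28: L = 216. At w = 33.6: L = 125.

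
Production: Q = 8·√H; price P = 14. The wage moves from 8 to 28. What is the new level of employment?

From P·MP_H = w with MP_H = 4·H^(-1/2), the labor demand is H(w) = (56/w)^(2).
At w = 8: H = 49. At w = 28: H = 4.

H* = 4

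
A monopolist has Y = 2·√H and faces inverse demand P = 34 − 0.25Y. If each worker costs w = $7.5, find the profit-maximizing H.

H* = 16

Marginal revenue from the inverse demand is MR = 34 − 0.5Y.
The marginal product is MP_H = H^(-1/2).
A monopolist hires until marginal revenue product equals the wage: MR·MP_H = w.
At H, Y = 2·√H. Substituting and solving: (34 − √H)·H^(-1/2) = 7.5 gives H = 16.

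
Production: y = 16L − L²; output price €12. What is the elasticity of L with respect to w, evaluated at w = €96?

ε = -1

From P·MP_L = w with MP_L = 16 − 2L, labor demand is L(w) = (16 − w/12)/2.
dL/dw = −1/(24) = -1/24.
At w = 96, L = 4, so ε = (dL/dw)·(w/L) = (-1/24)·(96/4) = -1.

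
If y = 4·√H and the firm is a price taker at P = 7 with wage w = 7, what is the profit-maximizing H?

H* = 4

MP_H = (1/2)·4·H^(-1/2) = 2·H^(-1/2).
Profit maximization for a price taker requires P·MP_H = w: 7·2·H^(-1/2) = 7.
So H^(-1/2) = 0.5, which gives H = 4.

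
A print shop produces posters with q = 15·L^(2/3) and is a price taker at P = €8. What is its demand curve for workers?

L(w) = 512000/w³

MP_L = (2/3)·15·L^(-1/3) = 10·L^(-1/3).
Setting P·MP_L = w: 80·L^(-1/3) = w.
Solving for L: L^(-1/3) = w/80, so L = (80/w)^(3).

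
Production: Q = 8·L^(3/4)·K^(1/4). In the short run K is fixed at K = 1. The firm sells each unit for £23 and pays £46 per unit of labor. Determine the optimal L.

L* = 81

With K = 1, MP_L = (3/4)·8·L^(-1/4)·1^(1/4) = 6·L^(-1/4).
Profit maximization for a price taker requires P·MP_L = w: 23·6·L^(-1/4) = 46.
So L^(-1/4) = 1/3, which gives L = 81.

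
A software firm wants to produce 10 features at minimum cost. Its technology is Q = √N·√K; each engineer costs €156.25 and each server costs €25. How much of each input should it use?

N* = 4, K* = 25

Cost minimization requires the marginal rate of technical substitution to equal the input-price ratio: MP_N/MP_K = w/r.
Here MP_N/MP_K = (1/2)·(K/N)/(1/2) = (K/N). Setting this equal to 156.25/25 = 6.25 gives K = 6.25N.
Substituting into Q = 10: N^(1/2)·(6.25N)^(1/2) = 10.
Solving, N = 4 and K = 25.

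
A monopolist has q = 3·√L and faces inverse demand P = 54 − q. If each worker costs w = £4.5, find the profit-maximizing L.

Marginal revenue from the inverse demand is MR = 54 − 2q.
The marginal product is MP_L = 1.5·L^(-1/2).
A monopolist hires until marginal revenue product equals the wage: MR·MP_L = w.
At L, q = 3·√L. Substituting and solving: (54 − 6·√L)·1.5·L^(-1/2) = 4.5 gives L = 36.

L* = 36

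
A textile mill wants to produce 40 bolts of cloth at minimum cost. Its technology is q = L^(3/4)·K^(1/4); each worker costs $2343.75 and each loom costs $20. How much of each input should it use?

Cost minimization requires the marginal rate of technical substitution to equal the input-price ratio: MP_L/MP_K = w/r.
Here MP_L/MP_K = (3/4)·(K/L)/(1/4) = 3·(K/L). Setting this equal to 2343.75/20 = 117.1875 gives K = 39.0625L.
Substituting into q = 40: L^(3/4)·(39.0625L)^(1/4) = 40.
Solving, L = 16 and K = 625.

L* = 16, K* = 625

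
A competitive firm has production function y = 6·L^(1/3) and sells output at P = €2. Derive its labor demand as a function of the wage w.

MP_L = (1/3)·6·L^(-2/3) = 2·L^(-2/3).
Setting P·MP_L = w: 4·L^(-2/3) = w.
Solving for L: L^(-2/3) = w/4, so L = (4/w)^(3/2).

L(w) = (4/w)^(3/2)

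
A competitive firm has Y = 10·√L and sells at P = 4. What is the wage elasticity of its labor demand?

MP_L = (1/2)·10·L^(-1/2), so P·MP_L = w gives 20·L^(-1/2) = w.
Solving, L(w) = (20/w)^(2). This is a constant-elasticity form: L ∝ w^(−2), so ε = −2.

ε = -2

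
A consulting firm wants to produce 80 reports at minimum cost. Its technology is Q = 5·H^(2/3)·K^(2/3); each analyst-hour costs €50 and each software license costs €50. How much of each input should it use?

H* = 8, K* = 8

Cost minimization requires the marginal rate of technical substitution to equal the input-price ratio: MP_H/MP_K = w/r.
Here MP_H/MP_K = (2/3)·(K/H)/(2/3) = (K/H). Setting this equal to 50/50 = 1 gives K = H.
Substituting into Q = 80: 5·H^(2/3)·(H)^(2/3) = 80.
Solving, H = 8 and K = 8.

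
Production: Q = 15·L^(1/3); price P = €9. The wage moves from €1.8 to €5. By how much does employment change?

ΔL = -98

From P·MP_L = w with MP_L = 5·L^(-2/3), the labor demand is L(w) = (45/w)^(3/2).
At w = 1.8: L = 125. At w = 5: L = 27.
ΔL = 27 − 125 = -98.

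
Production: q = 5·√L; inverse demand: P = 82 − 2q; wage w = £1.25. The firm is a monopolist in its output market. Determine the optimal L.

L* = 16

Marginal revenue from the inverse demand is MR = 82 − 4q.
The marginal product is MP_L = 2.5·L^(-1/2).
A monopolist hires until marginal revenue product equals the wage: MR·MP_L = w.
At L, q = 5·√L. Substituting and solving: (82 − 20·√L)·2.5·L^(-1/2) = 1.25 gives L = 16.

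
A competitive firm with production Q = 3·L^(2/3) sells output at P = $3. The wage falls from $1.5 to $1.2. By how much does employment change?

ΔL = 61

From P·MP_L = w with MP_L = 2·L^(-1/3), the labor demand is L(w) = (6/w)^(3).
At w = 1.5: L = 64. At w = 1.2: L = 125.
ΔL = 125 − 64 = 61.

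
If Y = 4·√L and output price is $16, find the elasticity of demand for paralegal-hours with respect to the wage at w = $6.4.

MP_L = (1/2)·4·L^(-1/2), so P·MP_L = w gives 32·L^(-1/2) = w.
Solving, L(w) = (32/w)^(2). This is a constant-elasticity form: L ∝ w^(−2), so ε = −2.

ε = -2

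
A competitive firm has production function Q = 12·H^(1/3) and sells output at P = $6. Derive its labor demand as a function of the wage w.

H(w) = (24/w)^(3/2)

MP_H = (1/3)·12·H^(-2/3) = 4·H^(-2/3).
Setting P·MP_H = w: 24·H^(-2/3) = w.
Solving for H: H^(-2/3) = w/24, so H = (24/w)^(3/2).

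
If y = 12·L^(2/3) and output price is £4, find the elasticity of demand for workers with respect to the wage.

ε = -3

MP_L = (2/3)·12·L^(-1/3), so P·MP_L = w gives 32·L^(-1/3) = w.
Solving, L(w) = (32/w)^(3). This is a constant-elasticity form: L ∝ w^(−3), so ε = −3.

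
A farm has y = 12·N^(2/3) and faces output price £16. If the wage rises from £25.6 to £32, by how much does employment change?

From P·MP_N = w with MP_N = 8·N^(-1/3), the labor demand is N(w) = (128/w)^(3).
At w = 25.6: N = 125. At w = 32: N = 64.
ΔN = 64 − 125 = -61.

ΔN = -61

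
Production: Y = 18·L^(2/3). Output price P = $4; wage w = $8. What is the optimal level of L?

MP_L = (2/3)·18·L^(-1/3) = 12·L^(-1/3).
Profit maximization for a price taker requires P·MP_L = w: 4·12·L^(-1/3) = 8.
So L^(-1/3) = 1/6, which gives L = 216.

L* = 216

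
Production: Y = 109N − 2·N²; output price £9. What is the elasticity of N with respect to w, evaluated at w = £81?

From P·MP_N = w with MP_N = 109 − 4N, labor demand is N(w) = (109 − w/9)/4.
dN/dw = −1/(36) = -1/36.
At w = 81, N = 25, so ε = (dN/dw)·(w/N) = (-1/36)·(81/25) = -0.09.

ε = -0.09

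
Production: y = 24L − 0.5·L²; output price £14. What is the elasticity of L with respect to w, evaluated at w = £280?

ε = -5

From P·MP_L = w with MP_L = 24 − L, labor demand is L(w) = 24 − w/14.
dL/dw = −1/(14) = -1/14.
At w = 280, L = 4, so ε = (dL/dw)·(w/L) = (-1/14)·(280/4) = -5.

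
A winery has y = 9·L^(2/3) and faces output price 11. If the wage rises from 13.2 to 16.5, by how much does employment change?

From P·MP_L = w with MP_L = 6·L^(-1/3), the labor demand is L(w) = (66/w)^(3).
At w = 13.2: L = 125. At w = 16.5: L = 64.
ΔL = 64 − 125 = -61.

ΔL = -61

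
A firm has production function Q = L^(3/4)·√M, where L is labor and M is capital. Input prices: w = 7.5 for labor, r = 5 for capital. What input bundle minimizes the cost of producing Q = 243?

L* = 81, M* = 81

Cost minimization requires the marginal rate of technical substitution to equal the input-price ratio: MP_L/MP_M = w/r.
Here MP_L/MP_M = (3/4)·(M/L)/(1/2) = 1.5·(M/L). Setting this equal to 7.5/5 = 1.5 gives M = L.
Substituting into Q = 243: L^(3/4)·(L)^(1/2) = 243.
Solving, L = 81 and M = 81.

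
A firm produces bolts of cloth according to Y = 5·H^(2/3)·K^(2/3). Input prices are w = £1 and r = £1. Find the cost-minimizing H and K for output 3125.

H* = 125, K* = 125

Cost minimization requires the marginal rate of technical substitution to equal the input-price ratio: MP_H/MP_K = w/r.
Here MP_H/MP_K = (2/3)·(K/H)/(2/3) = (K/H). Setting this equal to 1/1 = 1 gives K = H.
Substituting into Y = 3125: 5·H^(2/3)·(H)^(2/3) = 3125.
Solving, H = 125 and K = 125.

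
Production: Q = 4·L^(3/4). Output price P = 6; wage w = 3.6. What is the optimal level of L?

MP_L = (3/4)·4·L^(-1/4) = 3·L^(-1/4).
Profit maximization for a price taker requires P·MP_L = w: 6·3·L^(-1/4) = 3.6.
So L^(-1/4) = 0.2, which gives L = 625.

L* = 625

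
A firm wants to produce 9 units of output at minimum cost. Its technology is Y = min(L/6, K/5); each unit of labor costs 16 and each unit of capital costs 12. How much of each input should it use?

L* = 54, K* = 45

With a fixed-proportions technology, the cost-minimizing bundle uses no slack in either input: L/6 = K/5 = Y.
So L = 6·9 = 54 and K = 5·9 = 45.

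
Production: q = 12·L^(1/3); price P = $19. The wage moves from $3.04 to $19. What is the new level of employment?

From P·MP_L = w with MP_L = 4·L^(-2/3), the labor demand is L(w) = (76/w)^(3/2).
At w = 3.04: L = 125. At w = 19: L = 8.

L* = 8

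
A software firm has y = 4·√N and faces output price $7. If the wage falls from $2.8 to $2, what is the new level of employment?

From P·MP_N = w with MP_N = 2·N^(-1/2), the labor demand is N(w) = (14/w)^(2).
At w = 2.8: N = 25. At w = 2: N = 49.

N* = 49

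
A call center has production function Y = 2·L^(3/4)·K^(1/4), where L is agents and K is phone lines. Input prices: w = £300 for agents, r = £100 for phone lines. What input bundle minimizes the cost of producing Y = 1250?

L* = 625, K* = 625

Cost minimization requires the marginal rate of technical substitution to equal the input-price ratio: MP_L/MP_K = w/r.
Here MP_L/MP_K = (3/4)·(K/L)/(1/4) = 3·(K/L). Setting this equal to 300/100 = 3 gives K = L.
Substituting into Y = 1250: 2·L^(3/4)·(L)^(1/4) = 1250.
Solving, L = 625 and K = 625.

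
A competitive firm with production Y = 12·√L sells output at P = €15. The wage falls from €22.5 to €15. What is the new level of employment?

L* = 36

From P·MP_L = w with MP_L = 6·L^(-1/2), the labor demand is L(w) = (90/w)^(2).
At w = 22.5: L = 16. At w = 15: L = 36.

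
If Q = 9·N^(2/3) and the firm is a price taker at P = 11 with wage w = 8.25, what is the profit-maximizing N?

N* = 512

MP_N = (2/3)·9·N^(-1/3) = 6·N^(-1/3).
Profit maximization for a price taker requires P·MP_N = w: 11·6·N^(-1/3) = 8.25.
So N^(-1/3) = 0.125, which gives N = 512.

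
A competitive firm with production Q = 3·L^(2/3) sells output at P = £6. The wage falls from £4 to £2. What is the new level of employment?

From P·MP_L = w with MP_L = 2·L^(-1/3), the labor demand is L(w) = (12/w)^(3).
At w = 4: L = 27. At w = 2: L = 216.

L* = 216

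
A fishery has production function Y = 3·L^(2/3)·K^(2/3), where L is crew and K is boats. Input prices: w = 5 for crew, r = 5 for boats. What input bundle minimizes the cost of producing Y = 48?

Cost minimization requires the marginal rate of technical substitution to equal the input-price ratio: MP_L/MP_K = w/r.
Here MP_L/MP_K = (2/3)·(K/L)/(2/3) = (K/L). Setting this equal to 5/5 = 1 gives K = L.
Substituting into Y = 48: 3·L^(2/3)·(L)^(2/3) = 48.
Solving, L = 8 and K = 8.

L* = 8, K* = 8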